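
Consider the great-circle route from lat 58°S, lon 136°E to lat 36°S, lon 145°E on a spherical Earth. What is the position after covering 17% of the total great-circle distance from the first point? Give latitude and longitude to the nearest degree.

From cos δ = sin φ₁ sin φ₂ + cos φ₁ cos φ₂ cos Δλ, the central angle is δ ≈ 0.398 rad (22.8°).
Interpolate at f = 0.17 with slerp weights a = sin((1−f)δ)/sin δ ≈ 0.837, b = sin(fδ)/sin δ ≈ 0.174.
p = a·p₁ + b·p₂ ≈ (-0.435, 0.389, -0.812); φ = arcsin(p_z) ≈ -54.32°, λ = atan2(p_y, p_x) ≈ 138.17°.

≈ lat 54°S, lon 138°E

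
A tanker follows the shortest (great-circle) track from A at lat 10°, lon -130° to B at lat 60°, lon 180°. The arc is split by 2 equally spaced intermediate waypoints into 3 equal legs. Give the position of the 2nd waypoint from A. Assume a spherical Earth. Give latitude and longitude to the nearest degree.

≈ lat 46°, lon -154°

Write both endpoints as unit vectors p₁, p₂ with components (cos φ cos λ, cos φ sin λ, sin φ).
The central angle between the endpoints is δ = arccos(p₁·p₂) ≈ 1.085 rad (62.2°).
Interpolate at f = 2/3 with slerp weights a = sin((1−f)δ)/sin δ ≈ 0.400, b = sin(fδ)/sin δ ≈ 0.748.
p = a·p₁ + b·p₂ ≈ (-0.628, -0.302, 0.718); φ = arcsin(p_z) ≈ 45.86°, λ = atan2(p_y, p_x) ≈ -154.31°.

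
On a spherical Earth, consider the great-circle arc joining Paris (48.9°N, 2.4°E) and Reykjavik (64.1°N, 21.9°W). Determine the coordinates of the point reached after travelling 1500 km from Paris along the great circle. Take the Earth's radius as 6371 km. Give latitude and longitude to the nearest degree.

Write both endpoints as unit vectors p₁, p₂ with components (cos φ cos λ, cos φ sin λ, sin φ).
The central angle between the endpoints is δ = arccos(p₁·p₂) ≈ 0.349 rad (20.0°). The total great-circle distance is δ·R ≈ 0.349 × 6371 ≈ 2226 km, so the target fraction is f = 1500/2226 ≈ 0.674.
Interpolate at f ≈ 0.674 with slerp weights a = sin((1−f)δ)/sin δ ≈ 0.332, b = sin(fδ)/sin δ ≈ 0.681.
p = a·p₁ + b·p₂ ≈ (0.494, -0.102, 0.863); φ = arcsin(p_z) ≈ 59.69°, λ = atan2(p_y, p_x) ≈ -11.64°.

≈ 60°N, 12°W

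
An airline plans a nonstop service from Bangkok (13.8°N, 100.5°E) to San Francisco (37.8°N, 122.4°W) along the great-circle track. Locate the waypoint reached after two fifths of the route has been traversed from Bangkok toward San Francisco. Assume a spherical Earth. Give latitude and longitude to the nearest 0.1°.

≈ (46.7°N, 138.7°E)

Write both endpoints as unit vectors p₁, p₂ with components (cos φ cos λ, cos φ sin λ, sin φ).
The central angle between the endpoints is δ = arccos(p₁·p₂) ≈ 2.000 rad (114.6°).
Interpolate at f = 2/5 with slerp weights a = sin((1−f)δ)/sin δ ≈ 1.025, b = sin(fδ)/sin δ ≈ 0.789.
p = a·p₁ + b·p₂ ≈ (-0.515, 0.452, 0.728); φ = arcsin(p_z) ≈ 46.71°, λ = atan2(p_y, p_x) ≈ 138.72°.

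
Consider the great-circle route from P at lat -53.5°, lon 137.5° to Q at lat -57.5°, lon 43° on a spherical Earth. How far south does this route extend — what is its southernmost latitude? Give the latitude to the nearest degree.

The great circle lies in the plane with unit normal n̂ = (p₁ × p₂)/|p₁ × p₂|.
Here n̂_z ≈ -0.421; the vertex latitude is φ_max = arccos|n̂_z| ≈ 65.1°.

≈ -65°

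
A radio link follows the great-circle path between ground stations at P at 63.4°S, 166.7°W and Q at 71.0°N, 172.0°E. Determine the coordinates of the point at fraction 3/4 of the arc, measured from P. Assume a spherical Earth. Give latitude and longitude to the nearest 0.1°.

≈ 37.6°N, 178.7°W

Write both endpoints as unit vectors p₁, p₂ with components (cos φ cos λ, cos φ sin λ, sin φ).
The central angle between the endpoints is δ = arccos(p₁·p₂) ≈ 2.360 rad (135.2°).
Interpolate at f = 3/4 with slerp weights a = sin((1−f)δ)/sin δ ≈ 0.790, b = sin(fδ)/sin δ ≈ 1.391.
p = a·p₁ + b·p₂ ≈ (-0.793, -0.018, 0.609); φ = arcsin(p_z) ≈ 37.55°, λ = atan2(p_y, p_x) ≈ -178.68°.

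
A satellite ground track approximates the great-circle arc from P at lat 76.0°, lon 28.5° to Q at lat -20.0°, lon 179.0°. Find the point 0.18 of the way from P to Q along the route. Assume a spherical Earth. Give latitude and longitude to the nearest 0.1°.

≈ lat 77.3°, lon 139.8°

Convert each endpoint to a unit vector on the sphere (x = cos φ cos λ, y = cos φ sin λ, z = sin φ).
The central angle between the endpoints is δ = arccos(p₁·p₂) ≈ 2.129 rad (122.0°).
Interpolate at f = 0.18 with slerp weights a = sin((1−f)δ)/sin δ ≈ 1.161, b = sin(fδ)/sin δ ≈ 0.441.
p = a·p₁ + b·p₂ ≈ (-0.167, 0.141, 0.976); φ = arcsin(p_z) ≈ 77.35°, λ = atan2(p_y, p_x) ≈ 139.84°.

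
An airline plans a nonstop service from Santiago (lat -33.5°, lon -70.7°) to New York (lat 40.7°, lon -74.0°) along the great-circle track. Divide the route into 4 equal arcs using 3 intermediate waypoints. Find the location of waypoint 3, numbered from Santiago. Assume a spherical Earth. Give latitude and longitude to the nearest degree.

Convert each endpoint to a unit vector on the sphere (x = cos φ cos λ, y = cos φ sin λ, z = sin φ).
The central angle between the endpoints is δ = arccos(p₁·p₂) ≈ 1.296 rad (74.3°).
Interpolate at f = 3/4 with slerp weights a = sin((1−f)δ)/sin δ ≈ 0.331, b = sin(fδ)/sin δ ≈ 0.858.
p = a·p₁ + b·p₂ ≈ (0.271, -0.886, 0.377); φ = arcsin(p_z) ≈ 22.15°, λ = atan2(p_y, p_x) ≈ -73.02°.

≈ lat 22°, lon -73°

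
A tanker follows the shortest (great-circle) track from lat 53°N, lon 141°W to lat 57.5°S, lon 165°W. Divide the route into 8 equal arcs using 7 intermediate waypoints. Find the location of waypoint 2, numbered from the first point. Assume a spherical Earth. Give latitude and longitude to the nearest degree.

≈ lat 25°N, lon 148°W

From cos δ = sin φ₁ sin φ₂ + cos φ₁ cos φ₂ cos Δλ, the central angle is δ ≈ 1.959 rad (112.2°).
Interpolate at f = 2/8 with slerp weights a = sin((1−f)δ)/sin δ ≈ 1.075, b = sin(fδ)/sin δ ≈ 0.508.
p = a·p₁ + b·p₂ ≈ (-0.766, -0.478, 0.430); φ = arcsin(p_z) ≈ 25.45°, λ = atan2(p_y, p_x) ≈ -148.06°.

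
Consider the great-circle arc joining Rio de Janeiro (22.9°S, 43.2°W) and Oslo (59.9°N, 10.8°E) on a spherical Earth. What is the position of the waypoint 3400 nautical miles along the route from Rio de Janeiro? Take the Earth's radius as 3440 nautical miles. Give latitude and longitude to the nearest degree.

From cos δ = sin φ₁ sin φ₂ + cos φ₁ cos φ₂ cos Δλ, the central angle is δ ≈ 1.636 rad (93.7°). The total great-circle distance is δ·R ≈ 1.636 × 3440 ≈ 5628 nmi, so the target fraction is f = 3400/5628 ≈ 0.604.
Interpolate at f ≈ 0.604 with slerp weights a = sin((1−f)δ)/sin δ ≈ 0.605, b = sin(fδ)/sin δ ≈ 0.837.
p = a·p₁ + b·p₂ ≈ (0.818, -0.303, 0.489); φ = arcsin(p_z) ≈ 29.26°, λ = atan2(p_y, p_x) ≈ -20.29°.

≈ (29°N, 20°W)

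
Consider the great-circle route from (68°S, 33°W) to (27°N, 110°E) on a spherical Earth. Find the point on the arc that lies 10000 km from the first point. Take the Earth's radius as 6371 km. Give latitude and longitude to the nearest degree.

≈ (15°S, 97°E)

From cos δ = sin φ₁ sin φ₂ + cos φ₁ cos φ₂ cos Δλ, the central angle is δ ≈ 2.329 rad (133.4°). The total great-circle distance is δ·R ≈ 2.329 × 6371 ≈ 14837 km, so the target fraction is f = 10000/14837 ≈ 0.674.
Interpolate at f ≈ 0.674 with slerp weights a = sin((1−f)δ)/sin δ ≈ 0.948, b = sin(fδ)/sin δ ≈ 1.377.
p = a·p₁ + b·p₂ ≈ (-0.122, 0.960, -0.254); φ = arcsin(p_z) ≈ -14.70°, λ = atan2(p_y, p_x) ≈ 97.24°.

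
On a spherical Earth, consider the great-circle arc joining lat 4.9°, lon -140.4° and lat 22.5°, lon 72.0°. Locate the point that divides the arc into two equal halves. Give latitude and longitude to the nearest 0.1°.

≈ lat 40.9°, lon 153.2°

Convert each endpoint to a unit vector on the sphere (x = cos φ cos λ, y = cos φ sin λ, z = sin φ).
The central angle between the endpoints is δ = arccos(p₁·p₂) ≈ 2.411 rad (138.1°).
Interpolate at f = 1/2 with slerp weights a = sin((1−f)δ)/sin δ ≈ 1.399, b = sin(fδ)/sin δ ≈ 1.399.
p = a·p₁ + b·p₂ ≈ (-0.675, 0.341, 0.655); φ = arcsin(p_z) ≈ 40.91°, λ = atan2(p_y, p_x) ≈ 153.20°.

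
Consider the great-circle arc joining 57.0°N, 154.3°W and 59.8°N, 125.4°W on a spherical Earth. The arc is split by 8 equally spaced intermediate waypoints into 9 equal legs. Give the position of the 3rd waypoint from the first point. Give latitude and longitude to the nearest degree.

Convert each endpoint to a unit vector on the sphere (x = cos φ cos λ, y = cos φ sin λ, z = sin φ).
The central angle between the endpoints is δ = arccos(p₁·p₂) ≈ 0.267 rad (15.3°).
Interpolate at f = 3/9 with slerp weights a = sin((1−f)δ)/sin δ ≈ 0.671, b = sin(fδ)/sin δ ≈ 0.337.
p = a·p₁ + b·p₂ ≈ (-0.428, -0.297, 0.854); φ = arcsin(p_z) ≈ 58.65°, λ = atan2(p_y, p_x) ≈ -145.24°.

≈ 59°N, 145°W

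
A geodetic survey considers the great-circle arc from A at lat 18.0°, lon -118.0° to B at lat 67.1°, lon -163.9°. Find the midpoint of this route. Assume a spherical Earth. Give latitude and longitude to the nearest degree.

Write both endpoints as unit vectors p₁, p₂ with components (cos φ cos λ, cos φ sin λ, sin φ).
The central angle between the endpoints is δ = arccos(p₁·p₂) ≈ 0.998 rad (57.2°).
Interpolate at f = 1/2 with slerp weights a = sin((1−f)δ)/sin δ ≈ 0.569, b = sin(fδ)/sin δ ≈ 0.569.
p = a·p₁ + b·p₂ ≈ (-0.467, -0.540, 0.700); φ = arcsin(p_z) ≈ 44.46°, λ = atan2(p_y, p_x) ≈ -130.88°.

≈ lat 44°, lon -131°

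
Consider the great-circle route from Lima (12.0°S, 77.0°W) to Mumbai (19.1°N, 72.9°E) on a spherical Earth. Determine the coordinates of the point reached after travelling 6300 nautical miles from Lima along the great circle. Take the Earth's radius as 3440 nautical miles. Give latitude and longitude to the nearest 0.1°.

≈ 19.8°N, 24.7°E

Write both endpoints as unit vectors p₁, p₂ with components (cos φ cos λ, cos φ sin λ, sin φ).
The central angle between the endpoints is δ = arccos(p₁·p₂) ≈ 2.621 rad (150.2°). The total great-circle distance is δ·R ≈ 2.621 × 3440 ≈ 9017 nmi, so the target fraction is f = 6300/9017 ≈ 0.699.
Interpolate at f ≈ 0.699 with slerp weights a = sin((1−f)δ)/sin δ ≈ 1.429, b = sin(fδ)/sin δ ≈ 1.944.
p = a·p₁ + b·p₂ ≈ (0.854, 0.394, 0.339); φ = arcsin(p_z) ≈ 19.81°, λ = atan2(p_y, p_x) ≈ 24.74°.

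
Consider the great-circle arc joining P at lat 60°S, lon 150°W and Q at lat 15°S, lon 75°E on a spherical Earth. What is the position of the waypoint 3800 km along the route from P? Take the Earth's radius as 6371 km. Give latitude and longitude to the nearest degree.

≈ lat 67°S, lon 129°E

Write both endpoints as unit vectors p₁, p₂ with components (cos φ cos λ, cos φ sin λ, sin φ).
The central angle between the endpoints is δ = arccos(p₁·p₂) ≈ 1.688 rad (96.7°). The total great-circle distance is δ·R ≈ 1.688 × 6371 ≈ 10757 km, so the target fraction is f = 3800/10757 ≈ 0.353.
Interpolate at f ≈ 0.353 with slerp weights a = sin((1−f)δ)/sin δ ≈ 0.894, b = sin(fδ)/sin δ ≈ 0.566.
p = a·p₁ + b·p₂ ≈ (-0.246, 0.304, -0.920); φ = arcsin(p_z) ≈ -66.98°, λ = atan2(p_y, p_x) ≈ 128.91°.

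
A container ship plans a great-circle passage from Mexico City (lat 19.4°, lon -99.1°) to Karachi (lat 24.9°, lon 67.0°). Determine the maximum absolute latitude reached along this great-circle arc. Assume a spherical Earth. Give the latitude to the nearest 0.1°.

≈ 73.5°

The great circle lies in the plane with unit normal n̂ = (p₁ × p₂)/|p₁ × p₂|.
Here n̂_z ≈ +0.284; the vertex latitude is φ_max = arccos|n̂_z| ≈ 73.5°.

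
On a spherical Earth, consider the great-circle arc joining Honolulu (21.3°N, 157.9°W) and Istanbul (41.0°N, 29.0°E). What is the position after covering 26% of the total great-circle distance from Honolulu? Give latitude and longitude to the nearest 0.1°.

Convert each endpoint to a unit vector on the sphere (x = cos φ cos λ, y = cos φ sin λ, z = sin φ).
The central angle between the endpoints is δ = arccos(p₁·p₂) ≈ 2.049 rad (117.4°).
Interpolate at f = 0.26 with slerp weights a = sin((1−f)δ)/sin δ ≈ 1.124, b = sin(fδ)/sin δ ≈ 0.572.
p = a·p₁ + b·p₂ ≈ (-0.593, -0.185, 0.784); φ = arcsin(p_z) ≈ 51.59°, λ = atan2(p_y, p_x) ≈ -162.69°.

≈ 51.6°N, 162.7°W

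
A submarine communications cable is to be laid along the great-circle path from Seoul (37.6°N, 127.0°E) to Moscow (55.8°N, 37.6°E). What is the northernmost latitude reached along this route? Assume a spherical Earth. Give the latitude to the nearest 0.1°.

The great circle lies in the plane with unit normal n̂ = (p₁ × p₂)/|p₁ × p₂|.
Here n̂_z ≈ -0.517; the vertex latitude is φ_max = arccos|n̂_z| ≈ 58.8°.
Check via Clairaut: cos φ_max = |cos φ₁| · sin C = cos(37.6°)·sin(40.8°) ≈ 0.517, again giving ≈ 58.8°.

≈ 58.8°N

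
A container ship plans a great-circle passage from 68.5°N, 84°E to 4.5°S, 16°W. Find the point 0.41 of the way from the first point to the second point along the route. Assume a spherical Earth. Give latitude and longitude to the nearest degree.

≈ 48°N, 11°E

From cos δ = sin φ₁ sin φ₂ + cos φ₁ cos φ₂ cos Δλ, the central angle is δ ≈ 1.708 rad (97.8°).
Interpolate at f = 0.41 with slerp weights a = sin((1−f)δ)/sin δ ≈ 0.853, b = sin(fδ)/sin δ ≈ 0.650.
p = a·p₁ + b·p₂ ≈ (0.656, 0.132, 0.743); φ = arcsin(p_z) ≈ 47.99°, λ = atan2(p_y, p_x) ≈ 11.41°.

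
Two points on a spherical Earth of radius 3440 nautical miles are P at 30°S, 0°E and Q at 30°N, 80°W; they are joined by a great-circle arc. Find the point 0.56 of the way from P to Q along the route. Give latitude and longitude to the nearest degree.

≈ 4°N, 44°W

Convert each endpoint to a unit vector on the sphere (x = cos φ cos λ, y = cos φ sin λ, z = sin φ).
The central angle between the endpoints is δ = arccos(p₁·p₂) ≈ 1.691 rad (96.9°).
Interpolate at f = 0.56 with slerp weights a = sin((1−f)δ)/sin δ ≈ 0.682, b = sin(fδ)/sin δ ≈ 0.817.
p = a·p₁ + b·p₂ ≈ (0.714, -0.697, 0.068); φ = arcsin(p_z) ≈ 3.88°, λ = atan2(p_y, p_x) ≈ -44.33°.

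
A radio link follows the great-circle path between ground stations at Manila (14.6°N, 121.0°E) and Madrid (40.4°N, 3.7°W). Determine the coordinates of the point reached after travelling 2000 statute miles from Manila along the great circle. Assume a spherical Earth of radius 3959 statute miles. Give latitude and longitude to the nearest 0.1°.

≈ (35.3°N, 98.4°E)

The haversine formula gives a central angle δ ≈ 1.830 rad (104.8°) between the endpoints. The total great-circle distance is δ·R ≈ 1.830 × 3959 ≈ 7244 mi, so the target fraction is f = 2000/7244 ≈ 0.276.
Interpolate at f ≈ 0.276 with slerp weights a = sin((1−f)δ)/sin δ ≈ 1.003, b = sin(fδ)/sin δ ≈ 0.501.
p = a·p₁ + b·p₂ ≈ (-0.120, 0.808, 0.577); φ = arcsin(p_z) ≈ 35.27°, λ = atan2(p_y, p_x) ≈ 98.42°.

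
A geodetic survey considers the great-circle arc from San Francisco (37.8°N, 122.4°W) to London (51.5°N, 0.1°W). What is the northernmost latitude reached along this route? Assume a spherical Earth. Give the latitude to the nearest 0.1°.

The great circle lies in the plane with unit normal n̂ = (p₁ × p₂)/|p₁ × p₂|.
Here n̂_z ≈ +0.426; the vertex latitude is φ_max = arccos|n̂_z| ≈ 64.8°.

≈ 64.8°N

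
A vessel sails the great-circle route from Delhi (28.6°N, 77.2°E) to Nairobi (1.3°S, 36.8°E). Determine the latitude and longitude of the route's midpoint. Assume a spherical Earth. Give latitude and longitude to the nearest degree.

Convert each endpoint to a unit vector on the sphere (x = cos φ cos λ, y = cos φ sin λ, z = sin φ).
The central angle between the endpoints is δ = arccos(p₁·p₂) ≈ 0.853 rad (48.9°).
Interpolate at f = 1/2 with slerp weights a = sin((1−f)δ)/sin δ ≈ 0.549, b = sin(fδ)/sin δ ≈ 0.549.
p = a·p₁ + b·p₂ ≈ (0.546, 0.799, 0.250); φ = arcsin(p_z) ≈ 14.50°, λ = atan2(p_y, p_x) ≈ 55.63°.

≈ 15°N, 56°E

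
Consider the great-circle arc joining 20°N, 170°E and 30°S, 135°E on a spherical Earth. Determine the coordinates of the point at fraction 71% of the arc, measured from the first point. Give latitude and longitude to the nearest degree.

Convert each endpoint to a unit vector on the sphere (x = cos φ cos λ, y = cos φ sin λ, z = sin φ).
The central angle between the endpoints is δ = arccos(p₁·p₂) ≈ 1.052 rad (60.3°).
Interpolate at f = 0.71 with slerp weights a = sin((1−f)δ)/sin δ ≈ 0.346, b = sin(fδ)/sin δ ≈ 0.782.
p = a·p₁ + b·p₂ ≈ (-0.799, 0.536, -0.273); φ = arcsin(p_z) ≈ -15.84°, λ = atan2(p_y, p_x) ≈ 146.17°.

≈ 16°S, 146°E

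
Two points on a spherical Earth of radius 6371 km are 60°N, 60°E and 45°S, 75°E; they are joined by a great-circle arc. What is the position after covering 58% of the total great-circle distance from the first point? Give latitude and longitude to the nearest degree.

The haversine formula gives a central angle δ ≈ 1.845 rad (105.7°) between the endpoints.
Interpolate at f = 0.58 with slerp weights a = sin((1−f)δ)/sin δ ≈ 0.727, b = sin(fδ)/sin δ ≈ 0.911.
p = a·p₁ + b·p₂ ≈ (0.348, 0.937, -0.015); φ = arcsin(p_z) ≈ -0.86°, λ = atan2(p_y, p_x) ≈ 69.60°.

≈ 1°S, 70°E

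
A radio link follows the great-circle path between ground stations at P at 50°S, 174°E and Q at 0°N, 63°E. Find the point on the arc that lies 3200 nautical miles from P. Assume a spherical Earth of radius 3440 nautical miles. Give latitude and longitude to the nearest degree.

≈ 37°S, 99°E

From cos δ = sin φ₁ sin φ₂ + cos φ₁ cos φ₂ cos Δλ, the central angle is δ ≈ 1.803 rad (103.3°). The total great-circle distance is δ·R ≈ 1.803 × 3440 ≈ 6203 nmi, so the target fraction is f = 3200/6203 ≈ 0.516.
Interpolate at f ≈ 0.516 with slerp weights a = sin((1−f)δ)/sin δ ≈ 0.787, b = sin(fδ)/sin δ ≈ 0.824.
p = a·p₁ + b·p₂ ≈ (-0.129, 0.787, -0.603); φ = arcsin(p_z) ≈ -37.10°, λ = atan2(p_y, p_x) ≈ 99.33°.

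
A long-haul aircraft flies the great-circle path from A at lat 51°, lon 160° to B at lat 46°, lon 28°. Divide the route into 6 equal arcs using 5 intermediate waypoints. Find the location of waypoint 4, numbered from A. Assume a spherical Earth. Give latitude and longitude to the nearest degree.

Write both endpoints as unit vectors p₁, p₂ with components (cos φ cos λ, cos φ sin λ, sin φ).
The central angle between the endpoints is δ = arccos(p₁·p₂) ≈ 1.301 rad (74.5°).
Interpolate at f = 4/6 with slerp weights a = sin((1−f)δ)/sin δ ≈ 0.436, b = sin(fδ)/sin δ ≈ 0.791.
p = a·p₁ + b·p₂ ≈ (0.227, 0.352, 0.908); φ = arcsin(p_z) ≈ 65.23°, λ = atan2(p_y, p_x) ≈ 57.12°.

≈ lat 65°, lon 57°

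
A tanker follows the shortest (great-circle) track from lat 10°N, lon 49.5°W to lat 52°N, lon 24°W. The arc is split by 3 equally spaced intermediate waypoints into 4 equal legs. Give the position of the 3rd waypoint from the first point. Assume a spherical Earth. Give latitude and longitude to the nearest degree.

≈ lat 42°N, lon 33°W

Convert each endpoint to a unit vector on the sphere (x = cos φ cos λ, y = cos φ sin λ, z = sin φ).
The central angle between the endpoints is δ = arccos(p₁·p₂) ≈ 0.817 rad (46.8°).
Interpolate at f = 3/4 with slerp weights a = sin((1−f)δ)/sin δ ≈ 0.278, b = sin(fδ)/sin δ ≈ 0.789.
p = a·p₁ + b·p₂ ≈ (0.622, -0.406, 0.670); φ = arcsin(p_z) ≈ 42.06°, λ = atan2(p_y, p_x) ≈ -33.14°.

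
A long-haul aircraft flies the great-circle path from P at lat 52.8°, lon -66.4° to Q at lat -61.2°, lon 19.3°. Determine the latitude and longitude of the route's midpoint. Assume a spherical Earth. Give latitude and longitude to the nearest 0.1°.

Write both endpoints as unit vectors p₁, p₂ with components (cos φ cos λ, cos φ sin λ, sin φ).
The central angle between the endpoints is δ = arccos(p₁·p₂) ≈ 2.313 rad (132.5°).
Interpolate at f = 1/2 with slerp weights a = sin((1−f)δ)/sin δ ≈ 1.243, b = sin(fδ)/sin δ ≈ 1.243.
p = a·p₁ + b·p₂ ≈ (0.866, -0.491, -0.099); φ = arcsin(p_z) ≈ -5.69°, λ = atan2(p_y, p_x) ≈ -29.54°.

≈ lat -5.7°, lon -29.5°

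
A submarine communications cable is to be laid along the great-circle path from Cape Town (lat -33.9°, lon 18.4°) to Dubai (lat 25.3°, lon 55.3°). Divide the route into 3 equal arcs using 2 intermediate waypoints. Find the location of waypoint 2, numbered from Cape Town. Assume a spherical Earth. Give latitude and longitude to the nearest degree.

≈ lat 6°, lon 43°

Write both endpoints as unit vectors p₁, p₂ with components (cos φ cos λ, cos φ sin λ, sin φ).
The central angle between the endpoints is δ = arccos(p₁·p₂) ≈ 1.201 rad (68.8°).
Interpolate at f = 2/3 with slerp weights a = sin((1−f)δ)/sin δ ≈ 0.418, b = sin(fδ)/sin δ ≈ 0.770.
p = a·p₁ + b·p₂ ≈ (0.725, 0.682, 0.096); φ = arcsin(p_z) ≈ 5.50°, λ = atan2(p_y, p_x) ≈ 43.22°.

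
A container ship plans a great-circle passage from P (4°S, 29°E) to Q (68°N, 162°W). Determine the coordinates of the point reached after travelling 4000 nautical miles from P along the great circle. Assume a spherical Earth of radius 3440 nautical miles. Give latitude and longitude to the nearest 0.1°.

From cos δ = sin φ₁ sin φ₂ + cos φ₁ cos φ₂ cos Δλ, the central angle is δ ≈ 2.017 rad (115.6°). The total great-circle distance is δ·R ≈ 2.017 × 3440 ≈ 6938 nmi, so the target fraction is f = 4000/6938 ≈ 0.577.
Interpolate at f ≈ 0.577 with slerp weights a = sin((1−f)δ)/sin δ ≈ 0.836, b = sin(fδ)/sin δ ≈ 1.018.
p = a·p₁ + b·p₂ ≈ (0.367, 0.286, 0.885); φ = arcsin(p_z) ≈ 62.27°, λ = atan2(p_y, p_x) ≈ 37.99°.

≈ (62.3°N, 38.0°E)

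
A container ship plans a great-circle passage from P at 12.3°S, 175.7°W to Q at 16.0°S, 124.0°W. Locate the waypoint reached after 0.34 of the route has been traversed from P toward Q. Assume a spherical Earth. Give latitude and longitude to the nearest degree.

≈ 15°S, 158°W

The haversine formula gives a central angle δ ≈ 0.875 rad (50.1°) between the endpoints.
Interpolate at f = 0.34 with slerp weights a = sin((1−f)δ)/sin δ ≈ 0.711, b = sin(fδ)/sin δ ≈ 0.382.
p = a·p₁ + b·p₂ ≈ (-0.898, -0.356, -0.257); φ = arcsin(p_z) ≈ -14.88°, λ = atan2(p_y, p_x) ≈ -158.36°.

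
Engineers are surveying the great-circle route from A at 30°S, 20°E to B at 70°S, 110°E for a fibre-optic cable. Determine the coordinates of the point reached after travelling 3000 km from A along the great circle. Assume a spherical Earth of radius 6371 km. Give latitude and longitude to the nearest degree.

Convert each endpoint to a unit vector on the sphere (x = cos φ cos λ, y = cos φ sin λ, z = sin φ).
The central angle between the endpoints is δ = arccos(p₁·p₂) ≈ 1.082 rad (62.0°). The total great-circle distance is δ·R ≈ 1.082 × 6371 ≈ 6891 km, so the target fraction is f = 3000/6891 ≈ 0.435.
Interpolate at f ≈ 0.435 with slerp weights a = sin((1−f)δ)/sin δ ≈ 0.650, b = sin(fδ)/sin δ ≈ 0.514.
p = a·p₁ + b·p₂ ≈ (0.469, 0.358, -0.808); φ = arcsin(p_z) ≈ -53.88°, λ = atan2(p_y, p_x) ≈ 37.35°.

≈ 54°S, 37°E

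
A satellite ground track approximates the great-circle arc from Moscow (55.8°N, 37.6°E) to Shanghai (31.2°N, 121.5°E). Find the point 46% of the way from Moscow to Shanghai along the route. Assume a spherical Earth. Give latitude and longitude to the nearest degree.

≈ (53°N, 87°E)

From cos δ = sin φ₁ sin φ₂ + cos φ₁ cos φ₂ cos Δλ, the central angle is δ ≈ 1.071 rad (61.3°).
Interpolate at f = 0.46 with slerp weights a = sin((1−f)δ)/sin δ ≈ 0.623, b = sin(fδ)/sin δ ≈ 0.539.
p = a·p₁ + b·p₂ ≈ (0.037, 0.607, 0.794); φ = arcsin(p_z) ≈ 52.58°, λ = atan2(p_y, p_x) ≈ 86.55°.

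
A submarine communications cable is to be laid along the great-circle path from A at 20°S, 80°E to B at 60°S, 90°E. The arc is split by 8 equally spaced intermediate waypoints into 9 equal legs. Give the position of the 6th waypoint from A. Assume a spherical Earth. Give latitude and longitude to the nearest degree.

Convert each endpoint to a unit vector on the sphere (x = cos φ cos λ, y = cos φ sin λ, z = sin φ).
The central angle between the endpoints is δ = arccos(p₁·p₂) ≈ 0.709 rad (40.6°).
Interpolate at f = 6/9 with slerp weights a = sin((1−f)δ)/sin δ ≈ 0.360, b = sin(fδ)/sin δ ≈ 0.699.
p = a·p₁ + b·p₂ ≈ (0.059, 0.682, -0.729); φ = arcsin(p_z) ≈ -46.77°, λ = atan2(p_y, p_x) ≈ 85.09°.

≈ 47°S, 85°E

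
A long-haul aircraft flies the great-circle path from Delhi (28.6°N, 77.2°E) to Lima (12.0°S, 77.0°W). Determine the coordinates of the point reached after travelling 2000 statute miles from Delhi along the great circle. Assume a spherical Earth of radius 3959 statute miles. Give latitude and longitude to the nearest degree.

Convert each endpoint to a unit vector on the sphere (x = cos φ cos λ, y = cos φ sin λ, z = sin φ).
The central angle between the endpoints is δ = arccos(p₁·p₂) ≈ 2.632 rad (150.8°). The total great-circle distance is δ·R ≈ 2.632 × 3959 ≈ 10418 mi, so the target fraction is f = 2000/10418 ≈ 0.192.
Interpolate at f ≈ 0.192 with slerp weights a = sin((1−f)δ)/sin δ ≈ 1.740, b = sin(fδ)/sin δ ≈ 0.991.
p = a·p₁ + b·p₂ ≈ (0.557, 0.545, 0.627); φ = arcsin(p_z) ≈ 38.82°, λ = atan2(p_y, p_x) ≈ 44.40°.

≈ (39°N, 44°E)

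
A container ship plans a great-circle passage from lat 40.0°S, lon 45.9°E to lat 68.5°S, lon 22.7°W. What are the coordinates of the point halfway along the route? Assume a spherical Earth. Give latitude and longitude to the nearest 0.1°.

≈ lat 58.5°S, lon 25.1°E

Convert each endpoint to a unit vector on the sphere (x = cos φ cos λ, y = cos φ sin λ, z = sin φ).
The central angle between the endpoints is δ = arccos(p₁·p₂) ≈ 0.795 rad (45.5°).
Interpolate at f = 1/2 with slerp weights a = sin((1−f)δ)/sin δ ≈ 0.542, b = sin(fδ)/sin δ ≈ 0.542.
p = a·p₁ + b·p₂ ≈ (0.472, 0.222, -0.853); φ = arcsin(p_z) ≈ -58.55°, λ = atan2(p_y, p_x) ≈ 25.13°.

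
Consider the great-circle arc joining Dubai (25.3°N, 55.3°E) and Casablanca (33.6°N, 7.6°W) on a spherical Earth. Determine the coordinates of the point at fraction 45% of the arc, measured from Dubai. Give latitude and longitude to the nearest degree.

Convert each endpoint to a unit vector on the sphere (x = cos φ cos λ, y = cos φ sin λ, z = sin φ).
The central angle between the endpoints is δ = arccos(p₁·p₂) ≈ 0.953 rad (54.6°).
Interpolate at f = 0.45 with slerp weights a = sin((1−f)δ)/sin δ ≈ 0.614, b = sin(fδ)/sin δ ≈ 0.510.
p = a·p₁ + b·p₂ ≈ (0.737, 0.400, 0.545); φ = arcsin(p_z) ≈ 33.00°, λ = atan2(p_y, p_x) ≈ 28.50°.

≈ 33°N, 28°E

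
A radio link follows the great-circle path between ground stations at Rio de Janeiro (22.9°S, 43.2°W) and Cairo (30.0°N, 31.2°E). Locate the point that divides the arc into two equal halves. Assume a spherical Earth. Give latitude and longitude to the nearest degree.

≈ 4°N, 7°W

The haversine formula gives a central angle δ ≈ 1.551 rad (88.9°) between the endpoints.
Interpolate at f = 1/2 with slerp weights a = sin((1−f)δ)/sin δ ≈ 0.700, b = sin(fδ)/sin δ ≈ 0.700.
p = a·p₁ + b·p₂ ≈ (0.989, -0.127, 0.078); φ = arcsin(p_z) ≈ 4.45°, λ = atan2(p_y, p_x) ≈ -7.34°.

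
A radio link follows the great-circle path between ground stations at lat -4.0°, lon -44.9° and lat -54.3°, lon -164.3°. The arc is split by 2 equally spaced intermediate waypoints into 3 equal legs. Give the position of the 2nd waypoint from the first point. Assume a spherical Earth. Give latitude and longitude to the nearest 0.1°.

≈ lat -54.9°, lon -102.9°

Convert each endpoint to a unit vector on the sphere (x = cos φ cos λ, y = cos φ sin λ, z = sin φ).
The central angle between the endpoints is δ = arccos(p₁·p₂) ≈ 1.802 rad (103.2°).
Interpolate at f = 2/3 with slerp weights a = sin((1−f)δ)/sin δ ≈ 0.581, b = sin(fδ)/sin δ ≈ 0.958.
p = a·p₁ + b·p₂ ≈ (-0.128, -0.560, -0.818); φ = arcsin(p_z) ≈ -54.93°, λ = atan2(p_y, p_x) ≈ -102.86°.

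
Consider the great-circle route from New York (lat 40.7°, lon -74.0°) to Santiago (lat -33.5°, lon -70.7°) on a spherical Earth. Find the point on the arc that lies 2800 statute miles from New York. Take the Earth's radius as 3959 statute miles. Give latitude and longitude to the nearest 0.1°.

≈ lat 0.2°, lon -72.1°

Convert each endpoint to a unit vector on the sphere (x = cos φ cos λ, y = cos φ sin λ, z = sin φ).
The central angle between the endpoints is δ = arccos(p₁·p₂) ≈ 1.296 rad (74.3°). The total great-circle distance is δ·R ≈ 1.296 × 3959 ≈ 5131 mi, so the target fraction is f = 2800/5131 ≈ 0.546.
Interpolate at f ≈ 0.546 with slerp weights a = sin((1−f)δ)/sin δ ≈ 0.577, b = sin(fδ)/sin δ ≈ 0.675.
p = a·p₁ + b·p₂ ≈ (0.307, -0.952, 0.004); φ = arcsin(p_z) ≈ 0.21°, λ = atan2(p_y, p_x) ≈ -72.14°.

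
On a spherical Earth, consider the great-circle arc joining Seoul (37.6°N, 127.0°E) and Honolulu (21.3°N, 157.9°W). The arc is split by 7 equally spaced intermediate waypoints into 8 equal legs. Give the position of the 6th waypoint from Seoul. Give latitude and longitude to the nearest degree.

≈ (29°N, 174°W)

The haversine formula gives a central angle δ ≈ 1.147 rad (65.7°) between the endpoints.
Interpolate at f = 6/8 with slerp weights a = sin((1−f)δ)/sin δ ≈ 0.310, b = sin(fδ)/sin δ ≈ 0.832.
p = a·p₁ + b·p₂ ≈ (-0.866, -0.095, 0.491); φ = arcsin(p_z) ≈ 29.43°, λ = atan2(p_y, p_x) ≈ -173.73°.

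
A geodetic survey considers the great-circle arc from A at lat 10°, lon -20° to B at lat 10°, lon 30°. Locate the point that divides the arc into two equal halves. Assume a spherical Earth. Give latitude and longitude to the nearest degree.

≈ lat 11°, lon 5°

From cos δ = sin φ₁ sin φ₂ + cos φ₁ cos φ₂ cos Δλ, the central angle is δ ≈ 0.859 rad (49.2°).
Interpolate at f = 1/2 with slerp weights a = sin((1−f)δ)/sin δ ≈ 0.550, b = sin(fδ)/sin δ ≈ 0.550.
p = a·p₁ + b·p₂ ≈ (0.978, 0.086, 0.191); φ = arcsin(p_z) ≈ 11.01°, λ = atan2(p_y, p_x) ≈ 5.00°.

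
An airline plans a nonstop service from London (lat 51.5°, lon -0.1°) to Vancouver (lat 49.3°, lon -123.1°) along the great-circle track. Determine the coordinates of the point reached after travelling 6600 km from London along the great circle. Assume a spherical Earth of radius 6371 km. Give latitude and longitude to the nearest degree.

≈ lat 56°, lon -114°

Write both endpoints as unit vectors p₁, p₂ with components (cos φ cos λ, cos φ sin λ, sin φ).
The central angle between the endpoints is δ = arccos(p₁·p₂) ≈ 1.189 rad (68.1°). The total great-circle distance is δ·R ≈ 1.189 × 6371 ≈ 7578 km, so the target fraction is f = 6600/7578 ≈ 0.871.
Interpolate at f ≈ 0.871 with slerp weights a = sin((1−f)δ)/sin δ ≈ 0.165, b = sin(fδ)/sin δ ≈ 0.927.
p = a·p₁ + b·p₂ ≈ (-0.228, -0.507, 0.832); φ = arcsin(p_z) ≈ 56.27°, λ = atan2(p_y, p_x) ≈ -114.19°.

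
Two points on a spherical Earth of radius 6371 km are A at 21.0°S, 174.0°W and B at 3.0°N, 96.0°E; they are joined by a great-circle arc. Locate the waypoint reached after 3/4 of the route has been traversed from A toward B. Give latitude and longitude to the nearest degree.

Write both endpoints as unit vectors p₁, p₂ with components (cos φ cos λ, cos φ sin λ, sin φ).
The central angle between the endpoints is δ = arccos(p₁·p₂) ≈ 1.590 rad (91.1°).
Interpolate at f = 3/4 with slerp weights a = sin((1−f)δ)/sin δ ≈ 0.387, b = sin(fδ)/sin δ ≈ 0.929.
p = a·p₁ + b·p₂ ≈ (-0.456, 0.885, -0.090); φ = arcsin(p_z) ≈ -5.17°, λ = atan2(p_y, p_x) ≈ 117.28°.

≈ 5°S, 117°E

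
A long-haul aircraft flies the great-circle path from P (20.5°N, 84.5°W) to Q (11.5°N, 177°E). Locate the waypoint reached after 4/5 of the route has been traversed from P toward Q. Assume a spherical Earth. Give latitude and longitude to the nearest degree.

≈ (18°N, 165°W)

Convert each endpoint to a unit vector on the sphere (x = cos φ cos λ, y = cos φ sin λ, z = sin φ).
The central angle between the endpoints is δ = arccos(p₁·p₂) ≈ 1.637 rad (93.8°).
Interpolate at f = 4/5 with slerp weights a = sin((1−f)δ)/sin δ ≈ 0.322, b = sin(fδ)/sin δ ≈ 0.968.
p = a·p₁ + b·p₂ ≈ (-0.918, -0.251, 0.306); φ = arcsin(p_z) ≈ 17.81°, λ = atan2(p_y, p_x) ≈ -164.73°.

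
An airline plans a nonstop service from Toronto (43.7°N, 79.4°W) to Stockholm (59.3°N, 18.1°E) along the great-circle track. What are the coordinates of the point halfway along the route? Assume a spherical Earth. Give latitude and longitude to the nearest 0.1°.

≈ 61.9°N, 41.8°W

Convert each endpoint to a unit vector on the sphere (x = cos φ cos λ, y = cos φ sin λ, z = sin φ).
The central angle between the endpoints is δ = arccos(p₁·p₂) ≈ 0.993 rad (56.9°).
Interpolate at f = 1/2 with slerp weights a = sin((1−f)δ)/sin δ ≈ 0.569, b = sin(fδ)/sin δ ≈ 0.569.
p = a·p₁ + b·p₂ ≈ (0.352, -0.314, 0.882); φ = arcsin(p_z) ≈ 61.88°, λ = atan2(p_y, p_x) ≈ -41.76°.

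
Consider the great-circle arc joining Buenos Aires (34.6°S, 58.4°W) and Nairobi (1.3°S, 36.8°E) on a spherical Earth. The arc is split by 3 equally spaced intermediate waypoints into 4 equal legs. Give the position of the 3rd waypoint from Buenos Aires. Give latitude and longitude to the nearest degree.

From cos δ = sin φ₁ sin φ₂ + cos φ₁ cos φ₂ cos Δλ, the central angle is δ ≈ 1.633 rad (93.5°).
Interpolate at f = 3/4 with slerp weights a = sin((1−f)δ)/sin δ ≈ 0.398, b = sin(fδ)/sin δ ≈ 0.942.
p = a·p₁ + b·p₂ ≈ (0.926, 0.286, -0.247); φ = arcsin(p_z) ≈ -14.31°, λ = atan2(p_y, p_x) ≈ 17.14°.

≈ 14°S, 17°E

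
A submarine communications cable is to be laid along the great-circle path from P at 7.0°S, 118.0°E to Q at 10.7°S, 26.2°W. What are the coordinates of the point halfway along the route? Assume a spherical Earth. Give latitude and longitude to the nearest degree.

Convert each endpoint to a unit vector on the sphere (x = cos φ cos λ, y = cos φ sin λ, z = sin φ).
The central angle between the endpoints is δ = arccos(p₁·p₂) ≈ 2.447 rad (140.2°).
Interpolate at f = 1/2 with slerp weights a = sin((1−f)δ)/sin δ ≈ 1.469, b = sin(fδ)/sin δ ≈ 1.469.
p = a·p₁ + b·p₂ ≈ (0.611, 0.650, -0.452); φ = arcsin(p_z) ≈ -26.86°, λ = atan2(p_y, p_x) ≈ 46.79°.

≈ 27°S, 47°E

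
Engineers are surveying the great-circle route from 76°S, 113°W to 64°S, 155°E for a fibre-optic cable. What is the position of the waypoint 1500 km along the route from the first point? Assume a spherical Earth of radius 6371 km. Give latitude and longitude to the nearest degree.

≈ 76°S, 171°W

The haversine formula gives a central angle δ ≈ 0.519 rad (29.7°) between the endpoints. The total great-circle distance is δ·R ≈ 0.519 × 6371 ≈ 3306 km, so the target fraction is f = 1500/3306 ≈ 0.454.
Interpolate at f ≈ 0.454 with slerp weights a = sin((1−f)δ)/sin δ ≈ 0.564, b = sin(fδ)/sin δ ≈ 0.470.
p = a·p₁ + b·p₂ ≈ (-0.240, -0.038, -0.970); φ = arcsin(p_z) ≈ -75.92°, λ = atan2(p_y, p_x) ≈ -170.91°.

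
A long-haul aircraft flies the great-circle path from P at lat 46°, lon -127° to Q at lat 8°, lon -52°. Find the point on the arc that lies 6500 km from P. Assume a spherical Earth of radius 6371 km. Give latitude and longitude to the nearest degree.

≈ lat 19°, lon -63°

The haversine formula gives a central angle δ ≈ 1.289 rad (73.8°) between the endpoints. The total great-circle distance is δ·R ≈ 1.289 × 6371 ≈ 8212 km, so the target fraction is f = 6500/8212 ≈ 0.792.
Interpolate at f ≈ 0.792 with slerp weights a = sin((1−f)δ)/sin δ ≈ 0.276, b = sin(fδ)/sin δ ≈ 0.887.
p = a·p₁ + b·p₂ ≈ (0.425, -0.846, 0.322); φ = arcsin(p_z) ≈ 18.80°, λ = atan2(p_y, p_x) ≈ -63.30°.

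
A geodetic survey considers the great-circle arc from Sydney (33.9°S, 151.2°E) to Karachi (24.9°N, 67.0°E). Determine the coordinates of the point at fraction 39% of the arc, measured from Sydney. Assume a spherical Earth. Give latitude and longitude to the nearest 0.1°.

≈ 13.0°S, 115.3°E

Write both endpoints as unit vectors p₁, p₂ with components (cos φ cos λ, cos φ sin λ, sin φ).
The central angle between the endpoints is δ = arccos(p₁·p₂) ≈ 1.730 rad (99.1°).
Interpolate at f = 0.39 with slerp weights a = sin((1−f)δ)/sin δ ≈ 0.881, b = sin(fδ)/sin δ ≈ 0.633.
p = a·p₁ + b·p₂ ≈ (-0.417, 0.881, -0.225); φ = arcsin(p_z) ≈ -13.01°, λ = atan2(p_y, p_x) ≈ 115.32°.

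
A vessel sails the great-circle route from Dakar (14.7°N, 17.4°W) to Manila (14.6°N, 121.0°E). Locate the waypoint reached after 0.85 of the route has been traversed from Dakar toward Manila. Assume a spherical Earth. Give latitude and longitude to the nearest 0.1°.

≈ 24.6°N, 103.3°E

Write both endpoints as unit vectors p₁, p₂ with components (cos φ cos λ, cos φ sin λ, sin φ).
The central angle between the endpoints is δ = arccos(p₁·p₂) ≈ 2.260 rad (129.5°).
Interpolate at f = 0.85 with slerp weights a = sin((1−f)δ)/sin δ ≈ 0.431, b = sin(fδ)/sin δ ≈ 1.217.
p = a·p₁ + b·p₂ ≈ (-0.209, 0.885, 0.416); φ = arcsin(p_z) ≈ 24.59°, λ = atan2(p_y, p_x) ≈ 103.28°.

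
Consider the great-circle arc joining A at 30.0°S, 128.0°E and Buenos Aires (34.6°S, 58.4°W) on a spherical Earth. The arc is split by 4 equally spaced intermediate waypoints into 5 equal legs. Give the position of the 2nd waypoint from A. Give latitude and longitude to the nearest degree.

≈ 75°S, 145°E

Convert each endpoint to a unit vector on the sphere (x = cos φ cos λ, y = cos φ sin λ, z = sin φ).
The central angle between the endpoints is δ = arccos(p₁·p₂) ≈ 2.009 rad (115.1°).
Interpolate at f = 2/5 with slerp weights a = sin((1−f)δ)/sin δ ≈ 1.032, b = sin(fδ)/sin δ ≈ 0.795.
p = a·p₁ + b·p₂ ≈ (-0.207, 0.147, -0.967); φ = arcsin(p_z) ≈ -75.30°, λ = atan2(p_y, p_x) ≈ 144.71°.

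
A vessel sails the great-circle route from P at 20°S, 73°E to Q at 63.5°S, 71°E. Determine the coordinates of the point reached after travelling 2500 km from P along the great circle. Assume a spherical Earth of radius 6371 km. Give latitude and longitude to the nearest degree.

≈ 42°S, 72°E

Write both endpoints as unit vectors p₁, p₂ with components (cos φ cos λ, cos φ sin λ, sin φ).
The central angle between the endpoints is δ = arccos(p₁·p₂) ≈ 0.760 rad (43.5°). The total great-circle distance is δ·R ≈ 0.760 × 6371 ≈ 4839 km, so the target fraction is f = 2500/4839 ≈ 0.517.
Interpolate at f ≈ 0.517 with slerp weights a = sin((1−f)δ)/sin δ ≈ 0.521, b = sin(fδ)/sin δ ≈ 0.555.
p = a·p₁ + b·p₂ ≈ (0.224, 0.703, -0.675); φ = arcsin(p_z) ≈ -42.48°, λ = atan2(p_y, p_x) ≈ 72.33°.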